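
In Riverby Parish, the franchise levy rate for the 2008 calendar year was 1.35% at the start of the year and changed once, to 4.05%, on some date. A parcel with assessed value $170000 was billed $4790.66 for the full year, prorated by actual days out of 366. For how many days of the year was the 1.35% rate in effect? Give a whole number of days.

167 days

Let d = days at the first rate; then 366 − d days at the second rate.
$170000 × [1.35%·d + 4.05%·(366−d)] / 366 = $4790.66
Solving gives d = 167, so the new rate took effect on 16 Jun 2008.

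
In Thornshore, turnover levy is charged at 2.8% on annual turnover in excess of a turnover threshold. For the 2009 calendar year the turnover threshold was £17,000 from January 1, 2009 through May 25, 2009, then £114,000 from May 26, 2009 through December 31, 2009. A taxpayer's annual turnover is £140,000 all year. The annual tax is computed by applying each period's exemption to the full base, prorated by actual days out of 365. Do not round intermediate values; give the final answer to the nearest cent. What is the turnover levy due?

January 1 – May 25, 2009: 145 days, exemption £17,000 → (£140,000 − £17,000) × 2.8% × 145/365 = £1,368.1644
May 26 – December 31, 2009: 220 days, exemption £114,000 → (£140,000 − £114,000) × 2.8% × 220/365 = £438.7945
Total = £1,806.9589

£1,806.96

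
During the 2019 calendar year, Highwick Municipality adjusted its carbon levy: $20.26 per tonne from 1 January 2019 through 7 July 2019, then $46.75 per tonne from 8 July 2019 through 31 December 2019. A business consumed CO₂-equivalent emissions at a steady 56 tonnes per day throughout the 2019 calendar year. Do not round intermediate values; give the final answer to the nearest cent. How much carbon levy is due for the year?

$676683.28

1 January – 7 July 2019: 188 days × 56 tonnes/day = 10,528 tonnes at $20.26/tonne → $213297.28
8 July – 31 December 2019: 177 days × 56 tonnes/day = 9,912 tonnes at $46.75/tonne → $463386.00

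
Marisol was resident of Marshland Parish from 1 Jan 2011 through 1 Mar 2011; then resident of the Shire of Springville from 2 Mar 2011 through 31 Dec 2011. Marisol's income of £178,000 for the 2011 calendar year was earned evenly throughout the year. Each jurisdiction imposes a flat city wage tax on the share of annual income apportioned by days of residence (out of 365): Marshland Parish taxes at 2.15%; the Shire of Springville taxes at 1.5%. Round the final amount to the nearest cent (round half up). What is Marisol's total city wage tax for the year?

Marshland Parish, 1 Jan – 1 Mar 2011: 60 days → £178,000 × 2.15% × 60/365 = £629.0959
The Shire of Springville, 2 Mar – 31 Dec 2011: 305 days → £178,000 × 1.5% × 305/365 = £2,231.0959
Total = £2,860.1918

£2,860.19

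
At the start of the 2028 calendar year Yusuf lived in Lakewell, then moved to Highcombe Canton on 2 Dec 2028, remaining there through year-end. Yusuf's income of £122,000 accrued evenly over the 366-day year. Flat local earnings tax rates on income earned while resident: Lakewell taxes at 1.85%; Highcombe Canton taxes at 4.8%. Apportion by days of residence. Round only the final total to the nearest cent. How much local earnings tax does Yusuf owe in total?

Lakewell, 1 Jan – 1 Dec 2028: 336 days → £122,000 × 1.85% × 336/366 = £2,072.0000
Highcombe Canton, 2 Dec – 31 Dec 2028: 30 days → £122,000 × 4.8% × 30/366 = £480.0000
Total = £2,552.0000

£2,552.00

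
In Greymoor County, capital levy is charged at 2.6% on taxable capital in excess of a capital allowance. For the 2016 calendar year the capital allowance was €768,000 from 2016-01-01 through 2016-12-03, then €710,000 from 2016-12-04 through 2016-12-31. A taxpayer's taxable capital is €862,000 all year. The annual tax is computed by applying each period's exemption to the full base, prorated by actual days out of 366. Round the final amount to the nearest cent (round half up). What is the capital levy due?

€2,559.37

2016-01-01 to 2016-12-03: 338 days, exemption €768,000 → (€862,000 − €768,000) × 2.6% × 338/366 = €2,257.0273
2016-12-04 to 2016-12-31: 28 days, exemption €710,000 → (€862,000 − €710,000) × 2.6% × 28/366 = €302.3388
Total = €2,559.3661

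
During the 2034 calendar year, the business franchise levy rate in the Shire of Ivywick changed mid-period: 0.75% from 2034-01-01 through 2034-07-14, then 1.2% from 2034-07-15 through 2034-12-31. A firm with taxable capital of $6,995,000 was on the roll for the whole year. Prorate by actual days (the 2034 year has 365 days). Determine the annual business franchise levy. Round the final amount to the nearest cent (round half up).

2034-01-01 to 2034-07-14: 195 days at 0.75% → $6,995,000 × 0.75% × 195/365 = $28,027.9110
2034-07-15 to 2034-12-31: 170 days at 1.2% → $6,995,000 × 1.2% × 170/365 = $39,095.3425
Total = $67,123.2534

$67,123.25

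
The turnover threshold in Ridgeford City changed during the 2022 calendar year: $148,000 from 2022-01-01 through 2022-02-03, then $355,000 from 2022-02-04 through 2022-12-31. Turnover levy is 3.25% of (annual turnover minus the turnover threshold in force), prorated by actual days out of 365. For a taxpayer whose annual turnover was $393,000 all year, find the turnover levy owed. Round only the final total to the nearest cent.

$1,861.67

2022-01-01 to 2022-02-03: 34 days, exemption $148,000 → ($393,000 − $148,000) × 3.25% × 34/365 = $741.7123
2022-02-04 to 2022-12-31: 331 days, exemption $355,000 → ($393,000 − $355,000) × 3.25% × 331/365 = $1,119.9589
Total = $1,861.6712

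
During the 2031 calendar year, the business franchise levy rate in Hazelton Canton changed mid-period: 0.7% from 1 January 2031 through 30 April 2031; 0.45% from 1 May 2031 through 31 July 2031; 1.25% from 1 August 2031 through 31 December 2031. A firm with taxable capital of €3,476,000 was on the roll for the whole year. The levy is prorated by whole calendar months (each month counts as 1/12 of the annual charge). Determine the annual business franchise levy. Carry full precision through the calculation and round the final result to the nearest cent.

1 January – 30 April 2031: 4 months at 0.7% → €3,476,000 × 0.7% × 4/12 = €8,110.6667
1 May – 31 July 2031: 3 months at 0.45% → €3,476,000 × 0.45% × 3/12 = €3,910.5000
1 August – 31 December 2031: 5 months at 1.25% → €3,476,000 × 1.25% × 5/12 = €18,104.1667
Total = €30,125.3333

€30,125.33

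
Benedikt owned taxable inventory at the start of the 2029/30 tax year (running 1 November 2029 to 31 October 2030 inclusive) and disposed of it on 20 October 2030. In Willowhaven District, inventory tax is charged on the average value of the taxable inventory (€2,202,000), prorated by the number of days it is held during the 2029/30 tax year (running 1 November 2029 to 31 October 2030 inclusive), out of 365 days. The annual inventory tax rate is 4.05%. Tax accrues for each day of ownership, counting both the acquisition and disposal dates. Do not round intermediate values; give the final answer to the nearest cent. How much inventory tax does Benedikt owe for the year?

Days held (1 November 2029 – 20 October 2030): 354 out of 365
Tax = €2,202,000 × 4.05% × 354/365 = €86,493.3534

€86,493.35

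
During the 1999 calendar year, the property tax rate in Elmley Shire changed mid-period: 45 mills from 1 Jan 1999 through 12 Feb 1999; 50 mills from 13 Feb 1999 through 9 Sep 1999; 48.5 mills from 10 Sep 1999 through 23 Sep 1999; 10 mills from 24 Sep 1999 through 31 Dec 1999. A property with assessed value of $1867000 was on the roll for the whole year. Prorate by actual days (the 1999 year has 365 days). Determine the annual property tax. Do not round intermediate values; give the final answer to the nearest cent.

1 Jan – 12 Feb 1999: 43 days at 45 mills → $1867000 × 4.5% × 43/365 = $9897.6575
13 Feb – 9 Sep 1999: 209 days at 50 mills → $1867000 × 5% × 209/365 = $53452.4658
10 Sep – 23 Sep 1999: 14 days at 48.5 mills → $1867000 × 4.85% × 14/365 = $3473.1315
24 Sep – 31 Dec 1999: 99 days at 10 mills → $1867000 × 1% × 99/365 = $5063.9178
Total = $71887.1726

$71887.17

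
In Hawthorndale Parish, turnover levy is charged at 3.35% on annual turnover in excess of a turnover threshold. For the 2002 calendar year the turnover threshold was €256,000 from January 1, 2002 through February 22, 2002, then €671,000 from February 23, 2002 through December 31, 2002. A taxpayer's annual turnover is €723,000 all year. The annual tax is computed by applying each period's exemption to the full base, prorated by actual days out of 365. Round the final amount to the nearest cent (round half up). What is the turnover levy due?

January 1 – February 22, 2002: 53 days, exemption €256,000 → (€723,000 − €256,000) × 3.35% × 53/365 = €2,271.6671
February 23 – December 31, 2002: 312 days, exemption €671,000 → (€723,000 − €671,000) × 3.35% × 312/365 = €1,489.0521
Total = €3,760.7192

€3,760.72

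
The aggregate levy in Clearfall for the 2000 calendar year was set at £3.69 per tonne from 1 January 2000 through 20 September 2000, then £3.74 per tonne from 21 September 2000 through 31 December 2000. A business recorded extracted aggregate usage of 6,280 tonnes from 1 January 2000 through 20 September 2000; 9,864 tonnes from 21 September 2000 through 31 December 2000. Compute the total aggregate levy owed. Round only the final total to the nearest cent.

1 January – 20 September 2000: 6,280 tonnes at £3.69/tonne → £23173.20
21 September – 31 December 2000: 9,864 tonnes at £3.74/tonne → £36891.36

£60064.56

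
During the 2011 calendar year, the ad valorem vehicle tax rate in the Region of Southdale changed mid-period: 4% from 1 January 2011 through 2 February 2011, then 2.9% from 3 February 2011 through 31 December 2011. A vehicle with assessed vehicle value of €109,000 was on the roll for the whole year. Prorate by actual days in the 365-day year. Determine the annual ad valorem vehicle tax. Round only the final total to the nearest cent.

€3,269.40

1 January – 2 February 2011: 33 days at 4% → €109,000 × 4% × 33/365 = €394.1918
3 February – 31 December 2011: 332 days at 2.9% → €109,000 × 2.9% × 332/365 = €2,875.2110
Total = €3,269.4027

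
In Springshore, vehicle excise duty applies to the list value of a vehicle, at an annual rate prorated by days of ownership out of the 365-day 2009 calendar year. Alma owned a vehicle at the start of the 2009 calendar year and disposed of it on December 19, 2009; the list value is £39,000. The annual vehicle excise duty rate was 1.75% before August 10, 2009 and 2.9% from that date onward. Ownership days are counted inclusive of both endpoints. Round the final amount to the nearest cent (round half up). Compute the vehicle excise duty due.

£822.26

January 1 – August 9, 2009: 221 days at 1.75% → £39,000 × 1.75% × 221/365 = £413.2397
August 10 – December 19, 2009: 132 days at 2.9% → £39,000 × 2.9% × 132/365 = £409.0192
Total = £822.2589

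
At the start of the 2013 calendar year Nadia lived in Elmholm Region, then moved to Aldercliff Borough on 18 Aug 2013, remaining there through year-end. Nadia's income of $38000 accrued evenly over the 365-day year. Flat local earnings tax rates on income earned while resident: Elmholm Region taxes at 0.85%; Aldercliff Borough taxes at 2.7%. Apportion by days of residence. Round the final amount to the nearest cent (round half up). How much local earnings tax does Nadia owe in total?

Elmholm Region, 1 Jan – 17 Aug 2013: 229 days → $38000 × 0.85% × 229/365 = $202.6493
Aldercliff Borough, 18 Aug – 31 Dec 2013: 136 days → $38000 × 2.7% × 136/365 = $382.2904
Total = $584.9397

$584.94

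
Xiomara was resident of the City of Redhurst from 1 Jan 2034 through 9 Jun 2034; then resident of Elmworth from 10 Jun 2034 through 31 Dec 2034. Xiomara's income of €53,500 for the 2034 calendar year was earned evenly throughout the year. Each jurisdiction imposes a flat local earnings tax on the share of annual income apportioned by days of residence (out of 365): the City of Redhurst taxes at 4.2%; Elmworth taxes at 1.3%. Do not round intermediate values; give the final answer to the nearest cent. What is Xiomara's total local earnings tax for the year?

€1,375.61

The City of Redhurst, 1 Jan – 9 Jun 2034: 160 days → €53,500 × 4.2% × 160/365 = €984.9863
Elmworth, 10 Jun – 31 Dec 2034: 205 days → €53,500 × 1.3% × 205/365 = €390.6233
Total = €1,375.6096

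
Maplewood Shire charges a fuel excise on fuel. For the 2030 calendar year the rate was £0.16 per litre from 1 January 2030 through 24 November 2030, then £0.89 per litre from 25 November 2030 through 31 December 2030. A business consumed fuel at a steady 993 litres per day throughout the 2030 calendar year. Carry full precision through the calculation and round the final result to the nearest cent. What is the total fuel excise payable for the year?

£84812.13

1 January – 24 November 2030: 328 days × 993 litres/day = 325,704 litres at £0.16/litre → £52112.64
25 November – 31 December 2030: 37 days × 993 litres/day = 36,741 litres at £0.89/litre → £32699.49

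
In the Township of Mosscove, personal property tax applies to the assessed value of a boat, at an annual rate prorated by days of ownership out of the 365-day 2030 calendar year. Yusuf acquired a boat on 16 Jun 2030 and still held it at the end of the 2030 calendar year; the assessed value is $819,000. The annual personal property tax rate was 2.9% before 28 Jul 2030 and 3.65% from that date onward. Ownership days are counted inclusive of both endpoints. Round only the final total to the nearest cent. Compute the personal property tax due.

16 Jun – 27 Jul 2030: 42 days at 2.9% → $819,000 × 2.9% × 42/365 = $2,732.9918
28 Jul – 31 Dec 2030: 157 days at 3.65% → $819,000 × 3.65% × 157/365 = $12,858.3000
Total = $15,591.2918

$15,591.29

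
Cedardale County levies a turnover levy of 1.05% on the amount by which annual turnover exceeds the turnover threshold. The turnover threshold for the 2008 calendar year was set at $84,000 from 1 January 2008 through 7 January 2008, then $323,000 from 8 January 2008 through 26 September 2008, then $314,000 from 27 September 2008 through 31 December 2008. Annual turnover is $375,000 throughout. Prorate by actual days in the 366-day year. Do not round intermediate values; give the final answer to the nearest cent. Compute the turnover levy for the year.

1 January – 7 January 2008: 7 days, exemption $84,000 → ($375,000 − $84,000) × 1.05% × 7/366 = $58.4385
8 January – 26 September 2008: 263 days, exemption $323,000 → ($375,000 − $323,000) × 1.05% × 263/366 = $392.3443
27 September – 31 December 2008: 96 days, exemption $314,000 → ($375,000 − $314,000) × 1.05% × 96/366 = $168.0000
Total = $618.7828

$618.78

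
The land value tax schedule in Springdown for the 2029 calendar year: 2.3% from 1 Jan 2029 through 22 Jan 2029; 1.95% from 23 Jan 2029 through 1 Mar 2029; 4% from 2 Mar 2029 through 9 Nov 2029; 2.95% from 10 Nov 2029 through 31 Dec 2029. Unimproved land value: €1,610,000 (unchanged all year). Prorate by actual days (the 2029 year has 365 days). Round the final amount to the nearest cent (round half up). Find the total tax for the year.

1 Jan – 22 Jan 2029: 22 days at 2.3% → €1,610,000 × 2.3% × 22/365 = €2,231.9452
23 Jan – 1 Mar 2029: 38 days at 1.95% → €1,610,000 × 1.95% × 38/365 = €3,268.5205
2 Mar – 9 Nov 2029: 253 days at 4% → €1,610,000 × 4% × 253/365 = €44,638.9041
10 Nov – 31 Dec 2029: 52 days at 2.95% → €1,610,000 × 2.95% × 52/365 = €6,766.4110
Total = €56,905.7808

€56,905.78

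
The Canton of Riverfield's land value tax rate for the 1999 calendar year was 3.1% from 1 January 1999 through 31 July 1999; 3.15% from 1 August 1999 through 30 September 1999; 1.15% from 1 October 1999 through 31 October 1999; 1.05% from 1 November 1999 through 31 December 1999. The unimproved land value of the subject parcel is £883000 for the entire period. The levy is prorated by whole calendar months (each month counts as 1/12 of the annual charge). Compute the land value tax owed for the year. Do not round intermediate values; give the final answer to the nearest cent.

1 January – 31 July 1999: 7 months at 3.1% → £883000 × 3.1% × 7/12 = £15967.5833
1 August – 30 September 1999: 2 months at 3.15% → £883000 × 3.15% × 2/12 = £4635.7500
1 October – 31 October 1999: 1 month at 1.15% → £883000 × 1.15% × 1/12 = £846.2083
1 November – 31 December 1999: 2 months at 1.05% → £883000 × 1.05% × 2/12 = £1545.2500
Total = £22994.7917

£22994.79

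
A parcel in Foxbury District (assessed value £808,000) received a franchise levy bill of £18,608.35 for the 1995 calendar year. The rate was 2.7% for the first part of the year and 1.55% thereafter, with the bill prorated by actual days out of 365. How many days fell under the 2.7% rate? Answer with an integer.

239 days

Let d = days at the first rate; then 365 − d days at the second rate.
£808,000 × [2.7%·d + 1.55%·(365−d)] / 365 = £18,608.35
Solving gives d = 239, so the new rate took effect on August 28, 1995.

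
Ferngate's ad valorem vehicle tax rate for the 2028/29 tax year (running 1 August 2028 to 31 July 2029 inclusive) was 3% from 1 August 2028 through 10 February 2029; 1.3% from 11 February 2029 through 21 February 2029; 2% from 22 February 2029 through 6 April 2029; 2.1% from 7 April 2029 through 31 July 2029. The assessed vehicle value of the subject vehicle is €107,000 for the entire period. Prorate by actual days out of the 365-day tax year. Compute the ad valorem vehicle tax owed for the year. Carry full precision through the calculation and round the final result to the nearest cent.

€2,720.15

1 August 2028 – 10 February 2029: 194 days at 3% → €107,000 × 3% × 194/365 = €1,706.1370
11 February – 21 February 2029: 11 days at 1.3% → €107,000 × 1.3% × 11/365 = €41.9205
22 February – 6 April 2029: 44 days at 2% → €107,000 × 2% × 44/365 = €257.9726
7 April – 31 July 2029: 116 days at 2.1% → €107,000 × 2.1% × 116/365 = €714.1151
Total = €2,720.1452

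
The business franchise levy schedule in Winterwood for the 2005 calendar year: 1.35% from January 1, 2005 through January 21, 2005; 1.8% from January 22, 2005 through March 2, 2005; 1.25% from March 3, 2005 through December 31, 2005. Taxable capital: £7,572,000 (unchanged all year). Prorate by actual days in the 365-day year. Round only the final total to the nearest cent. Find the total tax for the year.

January 1 – January 21, 2005: 21 days at 1.35% → £7,572,000 × 1.35% × 21/365 = £5,881.2658
January 22 – March 2, 2005: 40 days at 1.8% → £7,572,000 × 1.8% × 40/365 = £14,936.5479
March 3 – December 31, 2005: 304 days at 1.25% → £7,572,000 × 1.25% × 304/365 = £78,831.7808
Total = £99,649.5945

£99,649.59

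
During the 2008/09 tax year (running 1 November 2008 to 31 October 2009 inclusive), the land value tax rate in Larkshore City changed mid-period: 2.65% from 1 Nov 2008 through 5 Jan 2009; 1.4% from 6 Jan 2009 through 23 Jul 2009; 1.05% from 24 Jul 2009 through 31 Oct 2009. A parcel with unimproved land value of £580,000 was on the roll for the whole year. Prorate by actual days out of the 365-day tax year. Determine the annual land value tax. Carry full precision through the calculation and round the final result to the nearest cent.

£8,874.79

1 Nov 2008 – 5 Jan 2009: 66 days at 2.65% → £580,000 × 2.65% × 66/365 = £2,779.2329
6 Jan – 23 Jul 2009: 199 days at 1.4% → £580,000 × 1.4% × 199/365 = £4,427.0685
24 Jul – 31 Oct 2009: 100 days at 1.05% → £580,000 × 1.05% × 100/365 = £1,668.4932
Total = £8,874.7945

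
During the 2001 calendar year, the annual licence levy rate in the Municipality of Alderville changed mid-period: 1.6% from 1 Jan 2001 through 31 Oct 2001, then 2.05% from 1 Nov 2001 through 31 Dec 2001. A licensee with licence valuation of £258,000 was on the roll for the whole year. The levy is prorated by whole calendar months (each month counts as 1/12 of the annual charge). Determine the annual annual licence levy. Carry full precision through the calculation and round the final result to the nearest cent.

1 Jan – 31 Oct 2001: 10 months at 1.6% → £258,000 × 1.6% × 10/12 = £3,440.0000
1 Nov – 31 Dec 2001: 2 months at 2.05% → £258,000 × 2.05% × 2/12 = £881.5000
Total = £4,321.5000

£4,321.50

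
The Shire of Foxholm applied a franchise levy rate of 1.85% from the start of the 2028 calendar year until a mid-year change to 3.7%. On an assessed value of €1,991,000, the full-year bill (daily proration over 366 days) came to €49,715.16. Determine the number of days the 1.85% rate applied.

Let d = days at the first rate; then 366 − d days at the second rate.
€1,991,000 × [1.85%·d + 3.7%·(366−d)] / 366 = €49,715.16
Solving gives d = 238, so the new rate took effect on August 26, 2028.

238 days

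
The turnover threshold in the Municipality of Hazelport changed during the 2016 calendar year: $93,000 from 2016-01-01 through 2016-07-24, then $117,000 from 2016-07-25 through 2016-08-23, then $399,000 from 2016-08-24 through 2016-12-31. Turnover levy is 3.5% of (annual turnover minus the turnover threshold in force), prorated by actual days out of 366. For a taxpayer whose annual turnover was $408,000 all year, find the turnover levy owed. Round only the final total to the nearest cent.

$7,152.05

2016-01-01 to 2016-07-24: 206 days, exemption $93,000 → ($408,000 − $93,000) × 3.5% × 206/366 = $6,205.3279
2016-07-25 to 2016-08-23: 30 days, exemption $117,000 → ($408,000 − $117,000) × 3.5% × 30/366 = $834.8361
2016-08-24 to 2016-12-31: 130 days, exemption $399,000 → ($408,000 − $399,000) × 3.5% × 130/366 = $111.8852
Total = $7,152.0492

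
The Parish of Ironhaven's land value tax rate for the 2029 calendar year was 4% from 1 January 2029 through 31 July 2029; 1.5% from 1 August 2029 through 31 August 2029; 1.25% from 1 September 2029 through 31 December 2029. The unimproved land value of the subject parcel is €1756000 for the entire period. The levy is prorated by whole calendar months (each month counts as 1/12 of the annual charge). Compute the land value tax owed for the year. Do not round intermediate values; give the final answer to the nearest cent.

€50485.00

1 January – 31 July 2029: 7 months at 4% → €1756000 × 4% × 7/12 = €40973.3333
1 August – 31 August 2029: 1 month at 1.5% → €1756000 × 1.5% × 1/12 = €2195.0000
1 September – 31 December 2029: 4 months at 1.25% → €1756000 × 1.25% × 4/12 = €7316.6667
Total = €50485.0000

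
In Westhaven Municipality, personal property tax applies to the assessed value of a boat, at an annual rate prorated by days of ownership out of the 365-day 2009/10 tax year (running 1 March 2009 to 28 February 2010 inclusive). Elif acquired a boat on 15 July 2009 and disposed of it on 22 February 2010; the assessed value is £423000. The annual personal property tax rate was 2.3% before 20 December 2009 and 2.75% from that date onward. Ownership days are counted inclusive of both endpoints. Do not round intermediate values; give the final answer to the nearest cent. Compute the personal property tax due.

15 July – 19 December 2009: 158 days at 2.3% → £423000 × 2.3% × 158/365 = £4211.4575
20 December 2009 – 22 February 2010: 65 days at 2.75% → £423000 × 2.75% × 65/365 = £2071.5411
Total = £6282.9986

£6283.00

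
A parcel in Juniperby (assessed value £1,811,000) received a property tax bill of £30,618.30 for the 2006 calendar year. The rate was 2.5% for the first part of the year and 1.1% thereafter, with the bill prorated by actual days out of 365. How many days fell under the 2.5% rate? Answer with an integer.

154 days

Let d = days at the first rate; then 365 − d days at the second rate.
£1,811,000 × [2.5%·d + 1.1%·(365−d)] / 365 = £30,618.30
Solving gives d = 154, so the new rate took effect on 4 June 2006.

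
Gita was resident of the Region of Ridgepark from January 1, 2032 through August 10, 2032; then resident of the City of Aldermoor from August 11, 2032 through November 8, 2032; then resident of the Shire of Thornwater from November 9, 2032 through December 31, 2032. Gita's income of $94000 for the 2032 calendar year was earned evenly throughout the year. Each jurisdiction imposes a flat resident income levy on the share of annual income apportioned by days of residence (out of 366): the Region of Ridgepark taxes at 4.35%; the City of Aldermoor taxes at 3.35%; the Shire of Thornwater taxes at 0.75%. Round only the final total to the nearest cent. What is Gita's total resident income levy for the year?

The Region of Ridgepark, January 1 – August 10, 2032: 223 days → $94000 × 4.35% × 223/366 = $2491.3852
The City of Aldermoor, August 11 – November 8, 2032: 90 days → $94000 × 3.35% × 90/366 = $774.3443
The Shire of Thornwater, November 9 – December 31, 2032: 53 days → $94000 × 0.75% × 53/366 = $102.0902
Total = $3367.8197

$3367.82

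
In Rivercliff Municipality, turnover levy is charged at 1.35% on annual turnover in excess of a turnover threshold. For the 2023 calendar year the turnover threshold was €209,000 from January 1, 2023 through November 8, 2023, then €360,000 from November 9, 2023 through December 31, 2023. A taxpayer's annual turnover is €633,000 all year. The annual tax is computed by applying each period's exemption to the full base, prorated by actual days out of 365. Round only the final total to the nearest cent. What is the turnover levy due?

January 1 – November 8, 2023: 312 days, exemption €209,000 → (€633,000 − €209,000) × 1.35% × 312/365 = €4,892.8438
November 9 – December 31, 2023: 53 days, exemption €360,000 → (€633,000 − €360,000) × 1.35% × 53/365 = €535.1548
Total = €5,427.9986

€5,428.00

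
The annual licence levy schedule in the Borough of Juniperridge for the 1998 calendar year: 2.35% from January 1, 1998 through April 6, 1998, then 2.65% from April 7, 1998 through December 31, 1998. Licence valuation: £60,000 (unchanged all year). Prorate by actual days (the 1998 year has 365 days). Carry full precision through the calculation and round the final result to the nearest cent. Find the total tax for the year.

£1,542.66

January 1 – April 6, 1998: 96 days at 2.35% → £60,000 × 2.35% × 96/365 = £370.8493
April 7 – December 31, 1998: 269 days at 2.65% → £60,000 × 2.65% × 269/365 = £1,171.8082
Total = £1,542.6575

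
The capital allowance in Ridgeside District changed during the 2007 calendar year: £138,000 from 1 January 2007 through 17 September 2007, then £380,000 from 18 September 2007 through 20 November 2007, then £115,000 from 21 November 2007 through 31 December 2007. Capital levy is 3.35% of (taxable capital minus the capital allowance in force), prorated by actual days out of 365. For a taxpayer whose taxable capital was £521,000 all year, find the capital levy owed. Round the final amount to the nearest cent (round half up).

£11,495.55

1 January – 17 September 2007: 260 days, exemption £138,000 → (£521,000 − £138,000) × 3.35% × 260/365 = £9,139.5342
18 September – 20 November 2007: 64 days, exemption £380,000 → (£521,000 − £380,000) × 3.35% × 64/365 = £828.2301
21 November – 31 December 2007: 41 days, exemption £115,000 → (£521,000 − £115,000) × 3.35% × 41/365 = £1,527.7836
Total = £11,495.5479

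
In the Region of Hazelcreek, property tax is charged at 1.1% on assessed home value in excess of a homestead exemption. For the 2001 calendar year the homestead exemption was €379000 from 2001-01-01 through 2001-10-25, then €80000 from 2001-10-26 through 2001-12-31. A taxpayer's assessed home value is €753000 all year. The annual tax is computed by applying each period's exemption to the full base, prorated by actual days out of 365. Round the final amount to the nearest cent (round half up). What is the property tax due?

2001-01-01 to 2001-10-25: 298 days, exemption €379000 → (€753000 − €379000) × 1.1% × 298/365 = €3358.8274
2001-10-26 to 2001-12-31: 67 days, exemption €80000 → (€753000 − €80000) × 1.1% × 67/365 = €1358.9068
Total = €4717.7342

€4717.73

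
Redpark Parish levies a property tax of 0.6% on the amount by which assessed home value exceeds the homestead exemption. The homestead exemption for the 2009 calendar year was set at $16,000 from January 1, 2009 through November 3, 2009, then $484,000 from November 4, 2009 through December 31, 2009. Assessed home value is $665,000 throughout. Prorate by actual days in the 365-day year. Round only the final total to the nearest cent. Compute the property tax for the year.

$3,447.80

January 1 – November 3, 2009: 307 days, exemption $16,000 → ($665,000 − $16,000) × 0.6% × 307/365 = $3,275.2274
November 4 – December 31, 2009: 58 days, exemption $484,000 → ($665,000 − $484,000) × 0.6% × 58/365 = $172.5699
Total = $3,447.7973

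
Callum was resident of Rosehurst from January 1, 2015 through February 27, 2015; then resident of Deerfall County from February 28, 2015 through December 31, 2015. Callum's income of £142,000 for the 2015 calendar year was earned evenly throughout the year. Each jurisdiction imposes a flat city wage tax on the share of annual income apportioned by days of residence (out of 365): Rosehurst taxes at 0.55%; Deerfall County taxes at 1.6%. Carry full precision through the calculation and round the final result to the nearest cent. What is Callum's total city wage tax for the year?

£2,035.07

Rosehurst, January 1 – February 27, 2015: 58 days → £142,000 × 0.55% × 58/365 = £124.1041
Deerfall County, February 28 – December 31, 2015: 307 days → £142,000 × 1.6% × 307/365 = £1,910.9699
Total = £2,035.0740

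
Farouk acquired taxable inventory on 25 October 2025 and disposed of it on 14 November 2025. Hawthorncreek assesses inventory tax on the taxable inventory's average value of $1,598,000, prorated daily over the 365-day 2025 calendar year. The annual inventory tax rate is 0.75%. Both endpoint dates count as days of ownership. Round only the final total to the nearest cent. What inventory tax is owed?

$689.55

Days held (25 October – 14 November 2025): 21 out of 365
Tax = $1,598,000 × 0.75% × 21/365 = $689.5479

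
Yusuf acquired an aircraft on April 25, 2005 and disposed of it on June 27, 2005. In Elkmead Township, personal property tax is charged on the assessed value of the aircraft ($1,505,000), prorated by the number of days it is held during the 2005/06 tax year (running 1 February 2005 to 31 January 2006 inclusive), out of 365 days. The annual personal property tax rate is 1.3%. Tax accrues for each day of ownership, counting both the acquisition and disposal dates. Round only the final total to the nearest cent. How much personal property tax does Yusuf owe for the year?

Days held (April 25 – June 27, 2005): 64 out of 365
Tax = $1,505,000 × 1.3% × 64/365 = $3,430.5753

$3,430.58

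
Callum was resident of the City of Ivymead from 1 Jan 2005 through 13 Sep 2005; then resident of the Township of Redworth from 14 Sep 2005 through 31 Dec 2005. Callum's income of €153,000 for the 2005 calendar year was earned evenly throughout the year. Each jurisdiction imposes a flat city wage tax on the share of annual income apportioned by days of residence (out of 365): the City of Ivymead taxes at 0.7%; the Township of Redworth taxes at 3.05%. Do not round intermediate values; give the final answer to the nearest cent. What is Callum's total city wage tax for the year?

The City of Ivymead, 1 Jan – 13 Sep 2005: 256 days → €153,000 × 0.7% × 256/365 = €751.1671
The Township of Redworth, 14 Sep – 31 Dec 2005: 109 days → €153,000 × 3.05% × 109/365 = €1,393.5575
Total = €2,144.7247

€2,144.72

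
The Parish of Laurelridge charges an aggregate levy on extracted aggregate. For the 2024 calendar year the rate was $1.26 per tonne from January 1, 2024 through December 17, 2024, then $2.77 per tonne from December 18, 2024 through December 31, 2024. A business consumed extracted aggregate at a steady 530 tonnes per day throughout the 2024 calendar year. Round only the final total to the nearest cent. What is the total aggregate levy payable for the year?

January 1 – December 17, 2024: 352 days × 530 tonnes/day = 186,560 tonnes at $1.26/tonne → $235,065.60
December 18 – December 31, 2024: 14 days × 530 tonnes/day = 7,420 tonnes at $2.77/tonne → $20,553.40

$255,619.00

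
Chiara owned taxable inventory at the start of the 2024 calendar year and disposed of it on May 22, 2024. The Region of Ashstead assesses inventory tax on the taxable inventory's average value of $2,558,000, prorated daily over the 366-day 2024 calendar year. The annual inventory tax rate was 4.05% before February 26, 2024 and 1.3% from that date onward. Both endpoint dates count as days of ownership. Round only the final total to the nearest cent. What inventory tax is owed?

January 1 – February 25, 2024: 56 days at 4.05% → $2,558,000 × 4.05% × 56/366 = $15,851.2131
February 26 – May 22, 2024: 87 days at 1.3% → $2,558,000 × 1.3% × 87/366 = $7,904.6393
Total = $23,755.8525

$23,755.85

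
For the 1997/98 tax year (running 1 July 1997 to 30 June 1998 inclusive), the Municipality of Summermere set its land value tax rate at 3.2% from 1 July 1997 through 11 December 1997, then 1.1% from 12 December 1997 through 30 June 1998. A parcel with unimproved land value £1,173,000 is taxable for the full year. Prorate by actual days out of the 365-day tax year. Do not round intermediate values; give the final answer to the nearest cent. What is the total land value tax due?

£23,970.98

1 July – 11 December 1997: 164 days at 3.2% → £1,173,000 × 3.2% × 164/365 = £16,865.4904
12 December 1997 – 30 June 1998: 201 days at 1.1% → £1,173,000 × 1.1% × 201/365 = £7,105.4877
Total = £23,970.9781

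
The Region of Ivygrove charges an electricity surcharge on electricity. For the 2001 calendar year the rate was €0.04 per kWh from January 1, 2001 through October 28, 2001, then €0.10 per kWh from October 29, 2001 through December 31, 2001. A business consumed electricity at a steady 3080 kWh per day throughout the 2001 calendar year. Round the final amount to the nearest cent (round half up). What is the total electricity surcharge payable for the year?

€56,795.20

January 1 – October 28, 2001: 301 days × 3080 kWh/day = 927,080 kWh at €0.04/kWh → €37,083.20
October 29 – December 31, 2001: 64 days × 3080 kWh/day = 197,120 kWh at €0.10/kWh → €19,712.00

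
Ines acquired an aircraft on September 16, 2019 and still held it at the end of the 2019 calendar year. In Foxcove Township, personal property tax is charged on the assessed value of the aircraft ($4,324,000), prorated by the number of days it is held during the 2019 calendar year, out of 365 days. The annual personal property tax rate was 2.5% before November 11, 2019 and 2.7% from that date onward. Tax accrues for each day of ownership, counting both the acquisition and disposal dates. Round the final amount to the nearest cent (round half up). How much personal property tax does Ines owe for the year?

$32,897.94

September 16 – November 10, 2019: 56 days at 2.5% → $4,324,000 × 2.5% × 56/365 = $16,585.2055
November 11 – December 31, 2019: 51 days at 2.7% → $4,324,000 × 2.7% × 51/365 = $16,312.7342
Total = $32,897.9397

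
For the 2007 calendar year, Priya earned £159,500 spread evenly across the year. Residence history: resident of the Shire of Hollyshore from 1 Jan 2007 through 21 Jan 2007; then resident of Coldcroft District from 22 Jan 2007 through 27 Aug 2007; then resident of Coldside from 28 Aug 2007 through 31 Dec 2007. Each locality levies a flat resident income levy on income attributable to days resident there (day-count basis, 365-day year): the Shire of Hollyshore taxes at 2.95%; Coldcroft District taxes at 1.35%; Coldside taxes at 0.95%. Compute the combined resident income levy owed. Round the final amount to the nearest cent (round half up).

The Shire of Hollyshore, 1 Jan – 21 Jan 2007: 21 days → £159,500 × 2.95% × 21/365 = £270.7130
Coldcroft District, 22 Jan – 27 Aug 2007: 218 days → £159,500 × 1.35% × 218/365 = £1,286.0507
Coldside, 28 Aug – 31 Dec 2007: 126 days → £159,500 × 0.95% × 126/365 = £523.0726
Total = £2,079.8363

£2,079.84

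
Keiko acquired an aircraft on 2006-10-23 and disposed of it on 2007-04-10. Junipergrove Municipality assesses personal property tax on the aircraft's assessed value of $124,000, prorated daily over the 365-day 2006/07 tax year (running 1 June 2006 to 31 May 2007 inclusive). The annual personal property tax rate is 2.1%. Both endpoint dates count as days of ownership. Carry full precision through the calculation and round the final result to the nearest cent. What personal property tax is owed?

$1,212.82

Days held (2006-10-23 to 2007-04-10): 170 out of 365
Tax = $124,000 × 2.1% × 170/365 = $1,212.8219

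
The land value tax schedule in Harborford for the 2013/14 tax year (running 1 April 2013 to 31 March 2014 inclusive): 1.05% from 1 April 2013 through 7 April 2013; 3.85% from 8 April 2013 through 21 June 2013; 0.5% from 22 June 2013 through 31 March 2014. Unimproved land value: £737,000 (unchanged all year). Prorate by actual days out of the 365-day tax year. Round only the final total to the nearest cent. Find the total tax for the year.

£8,835.92

1 April – 7 April 2013: 7 days at 1.05% → £737,000 × 1.05% × 7/365 = £148.4096
8 April – 21 June 2013: 75 days at 3.85% → £737,000 × 3.85% × 75/365 = £5,830.3767
22 June 2013 – 31 March 2014: 283 days at 0.5% → £737,000 × 0.5% × 283/365 = £2,857.1370
Total = £8,835.9233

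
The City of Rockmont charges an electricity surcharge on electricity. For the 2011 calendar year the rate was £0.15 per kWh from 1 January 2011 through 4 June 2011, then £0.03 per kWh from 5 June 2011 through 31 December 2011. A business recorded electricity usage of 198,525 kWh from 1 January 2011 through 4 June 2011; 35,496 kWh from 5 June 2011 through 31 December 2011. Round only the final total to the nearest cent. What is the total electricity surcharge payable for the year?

1 January – 4 June 2011: 198,525 kWh at £0.15/kWh → £29778.75
5 June – 31 December 2011: 35,496 kWh at £0.03/kWh → £1064.88

£30843.63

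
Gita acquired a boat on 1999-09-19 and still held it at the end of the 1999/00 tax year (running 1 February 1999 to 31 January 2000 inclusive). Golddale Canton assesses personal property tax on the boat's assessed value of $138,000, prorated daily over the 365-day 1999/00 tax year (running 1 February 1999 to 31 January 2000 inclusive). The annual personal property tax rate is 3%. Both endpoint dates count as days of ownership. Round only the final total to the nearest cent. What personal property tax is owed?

$1,531.23

Days held (1999-09-19 to 2000-01-31): 135 out of 365
Tax = $138,000 × 3% × 135/365 = $1,531.2329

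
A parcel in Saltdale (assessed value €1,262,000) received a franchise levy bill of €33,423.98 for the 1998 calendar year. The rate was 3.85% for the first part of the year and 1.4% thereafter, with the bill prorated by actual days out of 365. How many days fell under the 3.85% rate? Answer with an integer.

186 days

Let d = days at the first rate; then 365 − d days at the second rate.
€1,262,000 × [3.85%·d + 1.4%·(365−d)] / 365 = €33,423.98
Solving gives d = 186, so the new rate took effect on 6 July 1998.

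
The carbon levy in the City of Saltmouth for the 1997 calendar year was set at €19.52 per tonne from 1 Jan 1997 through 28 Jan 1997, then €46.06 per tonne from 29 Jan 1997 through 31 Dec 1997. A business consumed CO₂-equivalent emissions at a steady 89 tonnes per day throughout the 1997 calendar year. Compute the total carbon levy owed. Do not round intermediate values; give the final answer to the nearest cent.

1 Jan – 28 Jan 1997: 28 days × 89 tonnes/day = 2,492 tonnes at €19.52/tonne → €48,643.84
29 Jan – 31 Dec 1997: 337 days × 89 tonnes/day = 29,993 tonnes at €46.06/tonne → €1,381,477.58

€1,430,121.42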